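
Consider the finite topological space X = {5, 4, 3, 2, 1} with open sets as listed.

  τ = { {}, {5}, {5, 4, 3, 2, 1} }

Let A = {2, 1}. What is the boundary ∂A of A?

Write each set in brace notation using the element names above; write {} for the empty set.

{4, 3, 2, 1}

interior: largest open inside A is {} (from {})
cl via duality: int({5, 4, 3}) = {5}, so X∖{5} = {4, 3, 2, 1}
cl∖int = {4, 3, 2, 1}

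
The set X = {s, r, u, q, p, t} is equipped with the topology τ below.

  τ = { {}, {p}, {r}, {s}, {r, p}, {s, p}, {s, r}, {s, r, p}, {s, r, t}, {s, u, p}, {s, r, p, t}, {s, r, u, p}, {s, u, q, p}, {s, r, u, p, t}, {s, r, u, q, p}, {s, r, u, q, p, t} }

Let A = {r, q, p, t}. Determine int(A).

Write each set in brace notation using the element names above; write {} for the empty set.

U open, U⊆A: {}, {p}, {r}, {r, p}. int(A) = ⋃ = {r, p}

{r, p}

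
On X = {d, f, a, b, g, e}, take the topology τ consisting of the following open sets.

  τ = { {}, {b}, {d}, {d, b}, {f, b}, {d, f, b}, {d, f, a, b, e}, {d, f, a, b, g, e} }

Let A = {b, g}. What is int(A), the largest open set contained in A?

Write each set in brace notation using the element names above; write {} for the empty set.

opens ⊆ A: {}, {b}; union → int = {b}

{b}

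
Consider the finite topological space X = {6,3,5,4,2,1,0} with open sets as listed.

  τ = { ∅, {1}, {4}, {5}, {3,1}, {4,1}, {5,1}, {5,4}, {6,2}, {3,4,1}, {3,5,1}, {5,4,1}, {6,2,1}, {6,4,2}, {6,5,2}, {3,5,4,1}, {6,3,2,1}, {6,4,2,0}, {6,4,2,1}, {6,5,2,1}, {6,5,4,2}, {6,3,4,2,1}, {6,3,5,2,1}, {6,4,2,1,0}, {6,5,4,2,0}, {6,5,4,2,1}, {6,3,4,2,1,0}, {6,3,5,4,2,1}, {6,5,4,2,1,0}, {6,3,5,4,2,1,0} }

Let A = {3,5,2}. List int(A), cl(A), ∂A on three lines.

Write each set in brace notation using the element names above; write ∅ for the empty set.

interior: largest open inside A is {5} (from ∅, {5})
cl via duality: int({6,4,1,0}) = {4,1}, so X∖{4,1} = {6,3,5,2,0}
cl∖int = {6,3,2,0}

int(A) = {5}
cl(A)  = {6,3,5,2,0}
∂A     = {6,3,2,0}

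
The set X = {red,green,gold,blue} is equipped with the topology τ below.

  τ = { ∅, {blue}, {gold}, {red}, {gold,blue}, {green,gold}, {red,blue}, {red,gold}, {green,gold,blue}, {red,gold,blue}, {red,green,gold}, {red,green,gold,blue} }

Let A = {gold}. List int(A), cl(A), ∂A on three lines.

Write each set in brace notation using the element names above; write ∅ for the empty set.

int(A) = {gold}
cl(A)  = {green,gold}
∂A     = {green}

interior: largest open inside A is {gold} (from ∅, {gold})
cl via duality: int({red,green,blue}) = {red,blue}, so X∖{red,blue} = {green,gold}
cl∖int = {green}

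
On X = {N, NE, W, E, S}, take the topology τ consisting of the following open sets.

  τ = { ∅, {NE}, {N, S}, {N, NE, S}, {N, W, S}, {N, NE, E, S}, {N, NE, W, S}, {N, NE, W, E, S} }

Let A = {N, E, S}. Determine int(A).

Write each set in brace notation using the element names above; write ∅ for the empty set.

{N, S}

opens ⊆ A: ∅, {N, S}; union → int = {N, S}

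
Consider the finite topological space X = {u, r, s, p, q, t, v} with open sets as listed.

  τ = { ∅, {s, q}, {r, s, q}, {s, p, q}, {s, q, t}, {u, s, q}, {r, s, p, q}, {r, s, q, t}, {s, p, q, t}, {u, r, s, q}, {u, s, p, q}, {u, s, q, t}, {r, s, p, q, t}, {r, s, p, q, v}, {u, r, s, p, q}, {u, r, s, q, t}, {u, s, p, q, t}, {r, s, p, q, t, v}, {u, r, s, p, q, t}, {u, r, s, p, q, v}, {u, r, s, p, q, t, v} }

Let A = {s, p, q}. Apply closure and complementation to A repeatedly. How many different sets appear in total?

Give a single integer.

4

complement {u, r, t, v}; its interior ∅; cl(A) = X∖∅ = {u, r, s, p, q, t, v}
With k = closure, c = complement:
  1. A     = {s, p, q}
  2. kA    = {u, r, s, p, q, t, v}
  3. cA    = {u, r, t, v}
  4. ckA   = ∅
k, c of each give nothing new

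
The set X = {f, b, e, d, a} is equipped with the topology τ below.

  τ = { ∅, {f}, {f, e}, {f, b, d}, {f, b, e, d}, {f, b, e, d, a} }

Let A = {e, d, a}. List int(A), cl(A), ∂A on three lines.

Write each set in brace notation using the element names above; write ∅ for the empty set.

opens ⊆ A: ∅; union → int = ∅
complement {f, b}; its interior {f}; cl(A) = X∖{f} = {b, e, d, a}
boundary = {b, e, d, a} ∖ ∅ = {b, e, d, a}

int(A) = ∅
cl(A)  = {b, e, d, a}
∂A     = {b, e, d, a}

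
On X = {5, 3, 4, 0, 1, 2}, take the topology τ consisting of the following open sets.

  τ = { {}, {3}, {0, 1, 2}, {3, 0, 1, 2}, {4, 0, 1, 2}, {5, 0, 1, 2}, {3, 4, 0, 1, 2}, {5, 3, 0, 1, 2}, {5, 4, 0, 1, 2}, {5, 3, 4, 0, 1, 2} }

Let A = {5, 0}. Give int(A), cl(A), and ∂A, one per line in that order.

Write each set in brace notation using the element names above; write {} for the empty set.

int(A) = {}
cl(A)  = {5, 4, 0, 1, 2}
∂A     = {5, 4, 0, 1, 2}

U open, U⊆A: {}. int(A) = ⋃ = {}
X∖A={3, 4, 1, 2}, int(X∖A)={3}, hence cl(A)={5, 4, 0, 1, 2}
∂A: remove int from cl → {5, 4, 0, 1, 2}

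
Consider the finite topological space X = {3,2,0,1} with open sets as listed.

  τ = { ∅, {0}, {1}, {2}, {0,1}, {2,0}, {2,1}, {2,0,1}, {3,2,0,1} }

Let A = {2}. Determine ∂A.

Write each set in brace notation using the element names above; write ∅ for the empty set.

interior: largest open inside A is {2} (from ∅, {2})
cl via duality: int({3,0,1}) = {0,1}, so X∖{0,1} = {3,2}
cl∖int = {3}

{3}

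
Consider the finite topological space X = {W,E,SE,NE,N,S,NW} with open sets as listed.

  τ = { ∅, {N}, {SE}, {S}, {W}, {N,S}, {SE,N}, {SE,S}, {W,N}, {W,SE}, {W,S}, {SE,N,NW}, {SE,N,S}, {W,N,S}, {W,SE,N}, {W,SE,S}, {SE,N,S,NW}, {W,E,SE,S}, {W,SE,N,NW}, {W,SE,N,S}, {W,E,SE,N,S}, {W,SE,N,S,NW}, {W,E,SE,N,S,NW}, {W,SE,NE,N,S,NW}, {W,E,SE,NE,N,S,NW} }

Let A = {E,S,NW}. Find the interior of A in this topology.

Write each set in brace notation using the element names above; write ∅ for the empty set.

opens ⊆ A: ∅, {S}; union → int = {S}

{S}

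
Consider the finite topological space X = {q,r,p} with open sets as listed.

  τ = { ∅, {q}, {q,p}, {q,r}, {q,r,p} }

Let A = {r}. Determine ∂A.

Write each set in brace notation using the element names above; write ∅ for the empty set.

U open, U⊆A: ∅. int(A) = ⋃ = ∅
X∖A={q,p}, int(X∖A)={q,p}, hence cl(A)={r}
∂A: remove int from cl → {r}

{r}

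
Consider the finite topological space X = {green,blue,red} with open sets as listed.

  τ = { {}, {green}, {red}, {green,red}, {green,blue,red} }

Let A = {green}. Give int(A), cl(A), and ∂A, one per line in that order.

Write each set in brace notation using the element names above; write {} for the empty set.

int(A) = {green}
cl(A)  = {green,blue}
∂A     = {blue}

interior: largest open inside A is {green} (from {}, {green})
cl via duality: int({blue,red}) = {red}, so X∖{red} = {green,blue}
cl∖int = {blue}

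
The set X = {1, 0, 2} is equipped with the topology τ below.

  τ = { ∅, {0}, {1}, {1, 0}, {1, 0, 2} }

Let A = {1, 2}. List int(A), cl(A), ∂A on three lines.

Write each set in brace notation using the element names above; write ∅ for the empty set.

U open, U⊆A: ∅, {1}. int(A) = ⋃ = {1}
X∖A={0}, int(X∖A)={0}, hence cl(A)={1, 2}
∂A: remove int from cl → {2}

int(A) = {1}
cl(A)  = {1, 2}
∂A     = {2}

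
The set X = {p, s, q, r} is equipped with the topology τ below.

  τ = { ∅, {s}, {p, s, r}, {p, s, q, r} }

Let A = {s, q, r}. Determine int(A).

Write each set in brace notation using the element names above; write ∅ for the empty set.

{s}

interior: largest open inside A is {s} (from ∅, {s})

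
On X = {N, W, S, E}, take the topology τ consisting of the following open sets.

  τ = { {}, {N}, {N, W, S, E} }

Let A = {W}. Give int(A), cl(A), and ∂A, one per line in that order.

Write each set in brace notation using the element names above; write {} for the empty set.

int(A) = {}
cl(A)  = {W, S, E}
∂A     = {W, S, E}

interior: largest open inside A is {} (from {})
cl via duality: int({N, S, E}) = {N}, so X∖{N} = {W, S, E}
cl∖int = {W, S, E}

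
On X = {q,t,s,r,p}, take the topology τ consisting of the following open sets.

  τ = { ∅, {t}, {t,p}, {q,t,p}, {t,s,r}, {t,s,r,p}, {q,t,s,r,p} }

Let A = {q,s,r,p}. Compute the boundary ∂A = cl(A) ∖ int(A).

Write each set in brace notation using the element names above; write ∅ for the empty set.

{q,s,r,p}

open subsets of A: ∅; so int(A) = ∅
closure: X∖int(X∖A) = X∖{t} = {q,s,r,p}
∂A = {q,s,r,p} minus ∅ = {q,s,r,p}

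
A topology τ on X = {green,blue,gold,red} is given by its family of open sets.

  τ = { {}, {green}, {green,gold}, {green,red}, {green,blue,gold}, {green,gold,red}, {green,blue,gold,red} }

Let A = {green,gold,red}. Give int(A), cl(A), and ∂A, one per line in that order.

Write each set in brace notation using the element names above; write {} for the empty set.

int(A) = {green,gold,red}
cl(A)  = {green,blue,gold,red}
∂A     = {blue}

open subsets of A: {}, {green}, {green,red}, {green,gold}, {green,gold,red}; so int(A) = {green,gold,red}
closure: X∖int(X∖A) = X∖{} = {green,blue,gold,red}
∂A = {green,blue,gold,red} minus {green,gold,red} = {blue}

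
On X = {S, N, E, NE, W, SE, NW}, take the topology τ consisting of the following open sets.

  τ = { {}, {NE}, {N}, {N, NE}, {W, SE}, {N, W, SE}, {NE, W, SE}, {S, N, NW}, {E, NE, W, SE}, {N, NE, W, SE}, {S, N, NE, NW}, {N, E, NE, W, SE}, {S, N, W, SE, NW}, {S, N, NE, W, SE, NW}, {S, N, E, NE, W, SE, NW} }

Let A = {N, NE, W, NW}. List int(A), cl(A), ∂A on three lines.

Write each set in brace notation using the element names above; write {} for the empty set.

open subsets of A: {}, {N}, {NE}, {N, NE}; so int(A) = {N, NE}
closure: X∖int(X∖A) = X∖{} = {S, N, E, NE, W, SE, NW}
∂A = {S, N, E, NE, W, SE, NW} minus {N, NE} = {S, E, W, SE, NW}

int(A) = {N, NE}
cl(A)  = {S, N, E, NE, W, SE, NW}
∂A     = {S, E, W, SE, NW}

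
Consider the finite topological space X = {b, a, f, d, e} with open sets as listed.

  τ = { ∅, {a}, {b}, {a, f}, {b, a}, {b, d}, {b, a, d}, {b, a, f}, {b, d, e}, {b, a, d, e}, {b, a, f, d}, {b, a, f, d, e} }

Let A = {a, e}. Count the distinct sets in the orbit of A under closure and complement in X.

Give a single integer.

cl via duality: int({b, f, d}) = {b, d}, so X∖{b, d} = {a, f, e}
Write k for closure, c for complement:
  1. A     = {a, e}
  2. kA    = {a, f, e}
  3. cA    = {b, f, d}
  4. ckA   = {b, d}
  5. kcA   = {b, f, d, e}
  6. kckA  = {b, d, e}
  7. ckcA  = {a}
  8. ckckA = {a, f}
applying k or c yields no new set

8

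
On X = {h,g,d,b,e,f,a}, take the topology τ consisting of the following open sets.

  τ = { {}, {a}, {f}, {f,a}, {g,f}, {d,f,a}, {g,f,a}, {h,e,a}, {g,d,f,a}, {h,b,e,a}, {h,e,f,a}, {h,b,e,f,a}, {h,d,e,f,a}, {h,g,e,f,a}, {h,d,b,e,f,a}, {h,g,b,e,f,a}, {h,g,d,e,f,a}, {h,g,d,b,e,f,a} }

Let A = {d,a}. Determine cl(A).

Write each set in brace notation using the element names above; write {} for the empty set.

closure: X∖int(X∖A) = X∖{g,f} = {h,d,b,e,a}

{h,d,b,e,a}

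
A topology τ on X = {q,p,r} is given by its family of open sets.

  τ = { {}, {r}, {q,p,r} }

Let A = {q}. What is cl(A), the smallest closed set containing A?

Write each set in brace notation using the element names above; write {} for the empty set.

{q,p}

complement {p,r}; its interior {r}; cl(A) = X∖{r} = {q,p}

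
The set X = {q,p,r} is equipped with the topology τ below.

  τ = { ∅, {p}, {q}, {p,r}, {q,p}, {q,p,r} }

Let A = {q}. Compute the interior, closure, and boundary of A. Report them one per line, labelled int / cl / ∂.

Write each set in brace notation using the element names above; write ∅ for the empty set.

open subsets of A: ∅, {q}; so int(A) = {q}
closure: X∖int(X∖A) = X∖{p,r} = {q}
∂A = {q} minus {q} = ∅

int(A) = {q}
cl(A)  = {q}
∂A     = ∅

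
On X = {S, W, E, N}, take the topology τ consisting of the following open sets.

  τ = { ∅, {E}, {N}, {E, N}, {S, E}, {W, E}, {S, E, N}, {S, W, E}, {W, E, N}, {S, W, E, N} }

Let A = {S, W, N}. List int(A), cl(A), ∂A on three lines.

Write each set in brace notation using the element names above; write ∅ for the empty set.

int(A) = {N}
cl(A)  = {S, W, N}
∂A     = {S, W}

opens ⊆ A: ∅, {N}; union → int = {N}
complement {E}; its interior {E}; cl(A) = X∖{E} = {S, W, N}
boundary = {S, W, N} ∖ {N} = {S, W}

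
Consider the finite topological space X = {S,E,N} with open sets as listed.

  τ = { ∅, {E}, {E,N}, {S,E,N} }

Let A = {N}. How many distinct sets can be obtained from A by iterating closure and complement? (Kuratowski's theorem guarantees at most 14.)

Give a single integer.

6

complement {S,E}; its interior {E}; cl(A) = X∖{E} = {S,N}
With k = closure, c = complement:
  1. A     = {N}
  2. kA    = {S,N}
  3. cA    = {S,E}
  4. ckA   = {E}
  5. kcA   = {S,E,N}
  6. ckcA  = ∅
k, c of each give nothing new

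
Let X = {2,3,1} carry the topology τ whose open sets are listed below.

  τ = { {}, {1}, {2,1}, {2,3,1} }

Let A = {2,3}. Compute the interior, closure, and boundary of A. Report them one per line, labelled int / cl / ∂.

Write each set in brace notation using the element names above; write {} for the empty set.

int(A) = {}
cl(A)  = {2,3}
∂A     = {2,3}

U open, U⊆A: {}. int(A) = ⋃ = {}
X∖A={1}, int(X∖A)={1}, hence cl(A)={2,3}
∂A: remove int from cl → {2,3}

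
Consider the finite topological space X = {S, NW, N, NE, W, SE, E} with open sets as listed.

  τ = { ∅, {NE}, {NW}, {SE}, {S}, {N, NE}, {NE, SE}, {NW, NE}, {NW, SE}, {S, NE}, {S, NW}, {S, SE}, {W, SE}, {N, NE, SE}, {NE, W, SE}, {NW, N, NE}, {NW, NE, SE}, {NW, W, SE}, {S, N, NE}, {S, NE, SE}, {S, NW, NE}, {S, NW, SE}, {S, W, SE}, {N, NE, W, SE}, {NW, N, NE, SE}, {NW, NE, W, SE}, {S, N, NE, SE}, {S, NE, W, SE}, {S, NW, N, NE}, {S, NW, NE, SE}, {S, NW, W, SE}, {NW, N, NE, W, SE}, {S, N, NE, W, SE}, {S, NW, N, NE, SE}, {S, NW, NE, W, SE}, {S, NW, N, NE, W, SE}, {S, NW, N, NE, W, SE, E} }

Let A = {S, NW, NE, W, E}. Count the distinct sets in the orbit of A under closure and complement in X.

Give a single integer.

10

complement {N, SE}; its interior {SE}; cl(A) = X∖{SE} = {S, NW, N, NE, W, E}
With k = closure, c = complement:
  1. A     = {S, NW, NE, W, E}
  2. kA    = {S, NW, N, NE, W, E}
  3. cA    = {N, SE}
  4. ckA   = {SE}
  5. kcA   = {N, W, SE, E}
  6. kckA  = {W, SE, E}
  7. ckcA  = {S, NW, NE}
  8. ckckA = {S, NW, N, NE}
  9. kckcA = {S, NW, N, NE, E}
  10. ckckcA = {W, SE}
k, c of each give nothing new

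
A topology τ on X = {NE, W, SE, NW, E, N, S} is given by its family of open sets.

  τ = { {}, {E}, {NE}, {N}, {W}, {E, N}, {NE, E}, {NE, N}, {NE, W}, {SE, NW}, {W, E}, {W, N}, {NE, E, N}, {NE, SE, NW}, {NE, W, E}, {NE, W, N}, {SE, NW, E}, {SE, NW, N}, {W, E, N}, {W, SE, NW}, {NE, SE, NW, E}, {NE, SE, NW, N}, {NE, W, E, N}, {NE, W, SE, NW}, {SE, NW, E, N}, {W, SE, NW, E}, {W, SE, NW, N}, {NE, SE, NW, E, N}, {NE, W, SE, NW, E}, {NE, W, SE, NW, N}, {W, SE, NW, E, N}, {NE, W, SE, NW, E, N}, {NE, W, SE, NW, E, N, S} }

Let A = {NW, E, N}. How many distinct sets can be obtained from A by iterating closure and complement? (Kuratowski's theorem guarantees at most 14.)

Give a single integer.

complement {NE, W, SE, S}; its interior {NE, W}; cl(A) = X∖{NE, W} = {SE, NW, E, N, S}
With k = closure, c = complement:
  1. A     = {NW, E, N}
  2. kA    = {SE, NW, E, N, S}
  3. cA    = {NE, W, SE, S}
  4. ckA   = {NE, W}
  5. kcA   = {NE, W, SE, NW, S}
  6. kckA  = {NE, W, S}
  7. ckcA  = {E, N}
  8. ckckA = {SE, NW, E, N}
  9. kckcA = {E, N, S}
  10. ckckcA = {NE, W, SE, NW}
k, c of each give nothing new

10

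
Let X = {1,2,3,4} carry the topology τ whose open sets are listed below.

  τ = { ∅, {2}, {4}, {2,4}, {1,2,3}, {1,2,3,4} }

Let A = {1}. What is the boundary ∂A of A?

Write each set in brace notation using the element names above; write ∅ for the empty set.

{1,3}

opens ⊆ A: ∅; union → int = ∅
complement {2,3,4}; its interior {2,4}; cl(A) = X∖{2,4} = {1,3}
boundary = {1,3} ∖ ∅ = {1,3}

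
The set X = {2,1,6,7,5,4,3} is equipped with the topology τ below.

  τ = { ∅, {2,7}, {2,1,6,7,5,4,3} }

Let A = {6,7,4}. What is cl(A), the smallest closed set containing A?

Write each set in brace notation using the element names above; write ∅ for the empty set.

{2,1,6,7,5,4,3}

closure: X∖int(X∖A) = X∖∅ = {2,1,6,7,5,4,3}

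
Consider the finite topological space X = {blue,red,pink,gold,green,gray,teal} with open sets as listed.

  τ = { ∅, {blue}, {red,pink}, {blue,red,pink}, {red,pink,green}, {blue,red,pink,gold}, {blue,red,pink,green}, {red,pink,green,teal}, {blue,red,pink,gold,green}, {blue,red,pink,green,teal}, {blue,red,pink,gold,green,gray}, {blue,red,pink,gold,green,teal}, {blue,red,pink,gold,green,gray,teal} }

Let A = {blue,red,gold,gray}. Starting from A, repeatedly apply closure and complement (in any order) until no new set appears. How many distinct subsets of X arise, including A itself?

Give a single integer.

cl via duality: int({pink,green,teal}) = ∅, so X∖∅ = {blue,red,pink,gold,green,gray,teal}
Write k for closure, c for complement:
  1. A     = {blue,red,gold,gray}
  2. kA    = {blue,red,pink,gold,green,gray,teal}
  3. cA    = {pink,green,teal}
  4. ckA   = ∅
  5. kcA   = {red,pink,gold,green,gray,teal}
  6. ckcA  = {blue}
  7. kckcA = {blue,gold,gray}
  8. ckckcA = {red,pink,green,teal}
applying k or c yields no new set

8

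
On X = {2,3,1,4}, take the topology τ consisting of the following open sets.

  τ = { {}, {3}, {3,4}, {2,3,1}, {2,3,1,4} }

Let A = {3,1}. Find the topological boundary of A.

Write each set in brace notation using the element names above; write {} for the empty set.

{2,1,4}

open subsets of A: {}, {3}; so int(A) = {3}
closure: X∖int(X∖A) = X∖{} = {2,3,1,4}
∂A = {2,3,1,4} minus {3} = {2,1,4}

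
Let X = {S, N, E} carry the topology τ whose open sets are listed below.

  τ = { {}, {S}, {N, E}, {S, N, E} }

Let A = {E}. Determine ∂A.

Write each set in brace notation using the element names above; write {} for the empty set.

U open, U⊆A: {}. int(A) = ⋃ = {}
X∖A={S, N}, int(X∖A)={S}, hence cl(A)={N, E}
∂A: remove int from cl → {N, E}

{N, E}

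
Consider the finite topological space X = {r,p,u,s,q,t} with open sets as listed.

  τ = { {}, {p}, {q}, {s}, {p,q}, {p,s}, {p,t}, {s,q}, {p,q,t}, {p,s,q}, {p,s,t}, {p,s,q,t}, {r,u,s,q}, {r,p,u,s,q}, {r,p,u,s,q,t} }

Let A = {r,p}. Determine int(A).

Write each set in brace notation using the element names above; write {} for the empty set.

U open, U⊆A: {}, {p}. int(A) = ⋃ = {p}

{p}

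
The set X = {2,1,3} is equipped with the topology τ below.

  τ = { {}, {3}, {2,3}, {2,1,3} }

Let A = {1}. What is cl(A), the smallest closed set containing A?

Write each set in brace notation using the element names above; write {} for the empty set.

cl via duality: int({2,3}) = {2,3}, so X∖{2,3} = {1}

{1}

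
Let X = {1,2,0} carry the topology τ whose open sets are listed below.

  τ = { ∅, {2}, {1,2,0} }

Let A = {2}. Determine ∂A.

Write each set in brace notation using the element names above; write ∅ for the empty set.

{1,0}

open subsets of A: ∅, {2}; so int(A) = {2}
closure: X∖int(X∖A) = X∖∅ = {1,2,0}
∂A = {1,2,0} minus {2} = {1,0}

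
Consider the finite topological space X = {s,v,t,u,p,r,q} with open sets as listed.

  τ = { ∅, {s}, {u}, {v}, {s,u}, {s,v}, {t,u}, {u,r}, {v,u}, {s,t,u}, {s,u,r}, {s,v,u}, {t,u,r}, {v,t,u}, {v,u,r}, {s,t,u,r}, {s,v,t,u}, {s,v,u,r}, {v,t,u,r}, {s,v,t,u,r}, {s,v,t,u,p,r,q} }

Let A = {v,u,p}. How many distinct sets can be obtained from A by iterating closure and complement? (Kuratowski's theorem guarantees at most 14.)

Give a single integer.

8

X∖A={s,t,r,q}, int(X∖A)={s}, hence cl(A)={v,t,u,p,r,q}
Orbit (k=closure, c=complement):
  1. A     = {v,u,p}
  2. kA    = {v,t,u,p,r,q}
  3. cA    = {s,t,r,q}
  4. ckA   = {s}
  5. kcA   = {s,t,p,r,q}
  6. kckA  = {s,p,q}
  7. ckcA  = {v,u}
  8. ckckA = {v,t,u,r}
(closed under both — stop)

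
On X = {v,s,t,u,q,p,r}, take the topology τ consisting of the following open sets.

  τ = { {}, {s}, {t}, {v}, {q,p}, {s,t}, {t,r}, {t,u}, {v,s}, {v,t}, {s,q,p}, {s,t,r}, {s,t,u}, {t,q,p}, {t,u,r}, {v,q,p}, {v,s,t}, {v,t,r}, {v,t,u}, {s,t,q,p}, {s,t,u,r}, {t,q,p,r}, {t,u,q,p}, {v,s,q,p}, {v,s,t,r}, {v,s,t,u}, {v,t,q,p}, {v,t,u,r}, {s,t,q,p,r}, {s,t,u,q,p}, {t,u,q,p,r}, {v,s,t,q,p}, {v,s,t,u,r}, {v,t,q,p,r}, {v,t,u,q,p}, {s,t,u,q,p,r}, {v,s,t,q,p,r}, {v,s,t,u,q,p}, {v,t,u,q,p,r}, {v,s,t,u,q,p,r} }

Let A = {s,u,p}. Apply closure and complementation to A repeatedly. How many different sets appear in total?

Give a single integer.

8

X∖A={v,t,q,r}, int(X∖A)={v,t,r}, hence cl(A)={s,u,q,p}
Orbit (k=closure, c=complement):
  1. A     = {s,u,p}
  2. kA    = {s,u,q,p}
  3. cA    = {v,t,q,r}
  4. ckA   = {v,t,r}
  5. kcA   = {v,t,u,q,p,r}
  6. kckA  = {v,t,u,r}
  7. ckcA  = {s}
  8. ckckA = {s,q,p}
(closed under both — stop)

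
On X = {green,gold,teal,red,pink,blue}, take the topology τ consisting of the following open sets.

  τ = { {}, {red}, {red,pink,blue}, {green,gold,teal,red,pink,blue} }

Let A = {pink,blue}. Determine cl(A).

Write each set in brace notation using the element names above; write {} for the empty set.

complement {green,gold,teal,red}; its interior {red}; cl(A) = X∖{red} = {green,gold,teal,pink,blue}

{green,gold,teal,pink,blue}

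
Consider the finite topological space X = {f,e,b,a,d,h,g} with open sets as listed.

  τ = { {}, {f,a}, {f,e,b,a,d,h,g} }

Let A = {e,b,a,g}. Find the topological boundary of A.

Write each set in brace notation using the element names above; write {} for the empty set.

U open, U⊆A: {}. int(A) = ⋃ = {}
X∖A={f,d,h}, int(X∖A)={}, hence cl(A)={f,e,b,a,d,h,g}
∂A: remove int from cl → {f,e,b,a,d,h,g}

{f,e,b,a,d,h,g}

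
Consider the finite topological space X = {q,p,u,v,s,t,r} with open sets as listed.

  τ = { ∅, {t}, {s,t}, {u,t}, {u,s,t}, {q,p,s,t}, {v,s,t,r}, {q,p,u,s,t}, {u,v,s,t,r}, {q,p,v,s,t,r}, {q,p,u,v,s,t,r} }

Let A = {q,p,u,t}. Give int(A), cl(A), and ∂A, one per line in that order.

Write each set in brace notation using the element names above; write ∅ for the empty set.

int(A) = {u,t}
cl(A)  = {q,p,u,v,s,t,r}
∂A     = {q,p,v,s,r}

open subsets of A: ∅, {t}, {u,t}; so int(A) = {u,t}
closure: X∖int(X∖A) = X∖∅ = {q,p,u,v,s,t,r}
∂A = {q,p,u,v,s,t,r} minus {u,t} = {q,p,v,s,r}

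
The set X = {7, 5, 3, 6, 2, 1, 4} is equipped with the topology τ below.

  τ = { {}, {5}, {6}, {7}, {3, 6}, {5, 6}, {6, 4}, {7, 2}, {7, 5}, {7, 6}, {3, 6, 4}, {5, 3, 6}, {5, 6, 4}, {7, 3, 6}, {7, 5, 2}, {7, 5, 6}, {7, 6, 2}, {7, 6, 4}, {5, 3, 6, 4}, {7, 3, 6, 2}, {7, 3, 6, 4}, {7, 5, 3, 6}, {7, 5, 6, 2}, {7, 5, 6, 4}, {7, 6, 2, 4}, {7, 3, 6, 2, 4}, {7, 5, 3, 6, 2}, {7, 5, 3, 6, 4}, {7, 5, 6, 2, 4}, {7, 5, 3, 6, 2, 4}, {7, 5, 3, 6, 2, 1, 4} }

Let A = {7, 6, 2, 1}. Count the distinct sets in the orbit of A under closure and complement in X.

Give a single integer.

complement {5, 3, 4}; its interior {5}; cl(A) = X∖{5} = {7, 3, 6, 2, 1, 4}
With k = closure, c = complement:
  1. A     = {7, 6, 2, 1}
  2. kA    = {7, 3, 6, 2, 1, 4}
  3. cA    = {5, 3, 4}
  4. ckA   = {5}
  5. kcA   = {5, 3, 1, 4}
  6. kckA  = {5, 1}
  7. ckcA  = {7, 6, 2}
  8. ckckA = {7, 3, 6, 2, 4}
k, c of each give nothing new

8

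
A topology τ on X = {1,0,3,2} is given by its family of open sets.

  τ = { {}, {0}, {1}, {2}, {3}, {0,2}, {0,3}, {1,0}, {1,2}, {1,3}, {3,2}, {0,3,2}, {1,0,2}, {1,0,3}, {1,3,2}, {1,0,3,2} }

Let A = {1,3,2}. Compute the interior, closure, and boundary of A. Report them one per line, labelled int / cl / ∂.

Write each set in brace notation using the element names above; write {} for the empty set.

interior: largest open inside A is {1,3,2} (from {}, {1}, {2}, {3}, {1,3}, {3,2}, {1,2}, {1,3,2})
cl via duality: int({0}) = {0}, so X∖{0} = {1,3,2}
cl∖int = {}

int(A) = {1,3,2}
cl(A)  = {1,3,2}
∂A     = {}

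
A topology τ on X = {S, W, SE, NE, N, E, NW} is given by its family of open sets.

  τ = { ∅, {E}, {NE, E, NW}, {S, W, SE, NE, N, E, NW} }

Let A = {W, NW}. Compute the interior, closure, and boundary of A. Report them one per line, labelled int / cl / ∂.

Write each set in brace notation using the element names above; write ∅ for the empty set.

int(A) = ∅
cl(A)  = {S, W, SE, NE, N, NW}
∂A     = {S, W, SE, NE, N, NW}

interior: largest open inside A is ∅ (from ∅)
cl via duality: int({S, SE, NE, N, E}) = {E}, so X∖{E} = {S, W, SE, NE, N, NW}
cl∖int = {S, W, SE, NE, N, NW}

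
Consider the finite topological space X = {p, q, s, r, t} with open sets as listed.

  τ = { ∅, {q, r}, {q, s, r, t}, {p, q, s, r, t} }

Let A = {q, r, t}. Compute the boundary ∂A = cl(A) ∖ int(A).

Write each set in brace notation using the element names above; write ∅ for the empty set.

{p, s, t}

opens ⊆ A: ∅, {q, r}; union → int = {q, r}
complement {p, s}; its interior ∅; cl(A) = X∖∅ = {p, q, s, r, t}
boundary = {p, q, s, r, t} ∖ {q, r} = {p, s, t}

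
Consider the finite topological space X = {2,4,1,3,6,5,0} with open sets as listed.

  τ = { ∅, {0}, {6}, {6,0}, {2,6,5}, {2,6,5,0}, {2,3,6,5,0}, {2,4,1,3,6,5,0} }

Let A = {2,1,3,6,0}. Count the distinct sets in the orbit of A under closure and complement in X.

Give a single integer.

X∖A={4,5}, int(X∖A)=∅, hence cl(A)={2,4,1,3,6,5,0}
Orbit (k=closure, c=complement):
  1. A     = {2,1,3,6,0}
  2. kA    = {2,4,1,3,6,5,0}
  3. cA    = {4,5}
  4. ckA   = ∅
  5. kcA   = {2,4,1,3,5}
  6. ckcA  = {6,0}
(closed under both — stop)

6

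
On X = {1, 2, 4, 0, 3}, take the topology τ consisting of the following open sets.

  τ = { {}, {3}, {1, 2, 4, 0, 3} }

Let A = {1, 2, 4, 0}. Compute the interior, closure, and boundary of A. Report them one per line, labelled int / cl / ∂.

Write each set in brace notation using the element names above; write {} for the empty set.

opens ⊆ A: {}; union → int = {}
complement {3}; its interior {3}; cl(A) = X∖{3} = {1, 2, 4, 0}
boundary = {1, 2, 4, 0} ∖ {} = {1, 2, 4, 0}

int(A) = {}
cl(A)  = {1, 2, 4, 0}
∂A     = {1, 2, 4, 0}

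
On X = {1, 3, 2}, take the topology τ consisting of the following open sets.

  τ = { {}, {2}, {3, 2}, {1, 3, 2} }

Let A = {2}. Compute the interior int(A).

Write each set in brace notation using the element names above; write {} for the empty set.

{2}

U open, U⊆A: {}, {2}. int(A) = ⋃ = {2}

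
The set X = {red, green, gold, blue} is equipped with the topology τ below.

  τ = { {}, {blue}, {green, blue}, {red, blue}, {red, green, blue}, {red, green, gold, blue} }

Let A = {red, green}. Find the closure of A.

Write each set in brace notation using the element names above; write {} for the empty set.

{red, green, gold}

closure: X∖int(X∖A) = X∖{blue} = {red, green, gold}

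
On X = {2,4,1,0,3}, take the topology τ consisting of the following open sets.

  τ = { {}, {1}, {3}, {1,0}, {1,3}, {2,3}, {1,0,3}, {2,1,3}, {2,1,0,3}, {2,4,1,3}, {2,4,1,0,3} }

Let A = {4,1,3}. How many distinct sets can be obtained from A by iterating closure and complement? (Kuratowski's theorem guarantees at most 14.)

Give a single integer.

closure: X∖int(X∖A) = X∖{} = {2,4,1,0,3}
Let k=closure and c=complement:
  1. A     = {4,1,3}
  2. kA    = {2,4,1,0,3}
  3. cA    = {2,0}
  4. ckA   = {}
  5. kcA   = {2,4,0}
  6. ckcA  = {1,3}
— saturated at 6

6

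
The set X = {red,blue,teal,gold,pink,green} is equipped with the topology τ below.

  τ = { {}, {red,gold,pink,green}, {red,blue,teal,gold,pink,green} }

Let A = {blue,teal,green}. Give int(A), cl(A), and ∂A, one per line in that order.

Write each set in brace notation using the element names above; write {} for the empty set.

U open, U⊆A: {}. int(A) = ⋃ = {}
X∖A={red,gold,pink}, int(X∖A)={}, hence cl(A)={red,blue,teal,gold,pink,green}
∂A: remove int from cl → {red,blue,teal,gold,pink,green}

int(A) = {}
cl(A)  = {red,blue,teal,gold,pink,green}
∂A     = {red,blue,teal,gold,pink,green}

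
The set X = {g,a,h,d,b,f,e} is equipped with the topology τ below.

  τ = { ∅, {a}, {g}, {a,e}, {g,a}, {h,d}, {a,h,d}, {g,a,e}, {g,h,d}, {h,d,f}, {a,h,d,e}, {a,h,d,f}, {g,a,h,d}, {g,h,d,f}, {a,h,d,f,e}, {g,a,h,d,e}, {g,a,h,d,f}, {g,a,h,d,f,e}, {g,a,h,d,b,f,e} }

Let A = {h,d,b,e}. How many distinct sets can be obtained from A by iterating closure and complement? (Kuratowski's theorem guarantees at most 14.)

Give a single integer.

10

cl via duality: int({g,a,f}) = {g,a}, so X∖{g,a} = {h,d,b,f,e}
Write k for closure, c for complement:
  1. A     = {h,d,b,e}
  2. kA    = {h,d,b,f,e}
  3. cA    = {g,a,f}
  4. ckA   = {g,a}
  5. kcA   = {g,a,b,f,e}
  6. kckA  = {g,a,b,e}
  7. ckcA  = {h,d}
  8. ckckA = {h,d,f}
  9. kckcA = {h,d,b,f}
  10. ckckcA = {g,a,e}
applying k or c yields no new set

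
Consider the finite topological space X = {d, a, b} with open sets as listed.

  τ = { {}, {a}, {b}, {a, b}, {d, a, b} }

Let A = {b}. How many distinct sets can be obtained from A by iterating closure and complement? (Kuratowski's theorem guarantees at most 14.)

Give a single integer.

4

closure: X∖int(X∖A) = X∖{a} = {d, b}
Let k=closure and c=complement:
  1. A     = {b}
  2. kA    = {d, b}
  3. cA    = {d, a}
  4. ckA   = {a}
— saturated at 4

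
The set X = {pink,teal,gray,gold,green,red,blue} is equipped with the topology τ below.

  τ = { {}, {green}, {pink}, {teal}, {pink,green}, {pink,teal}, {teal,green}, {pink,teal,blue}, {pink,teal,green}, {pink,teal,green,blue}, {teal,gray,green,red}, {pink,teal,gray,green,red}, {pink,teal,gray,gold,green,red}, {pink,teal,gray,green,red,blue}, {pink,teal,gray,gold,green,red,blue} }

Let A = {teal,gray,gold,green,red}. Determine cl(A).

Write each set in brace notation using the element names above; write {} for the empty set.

closure: X∖int(X∖A) = X∖{pink} = {teal,gray,gold,green,red,blue}

{teal,gray,gold,green,red,blue}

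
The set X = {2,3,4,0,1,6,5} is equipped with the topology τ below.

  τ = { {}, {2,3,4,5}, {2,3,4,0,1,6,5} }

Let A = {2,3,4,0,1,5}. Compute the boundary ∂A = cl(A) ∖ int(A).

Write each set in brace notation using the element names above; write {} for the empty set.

{0,1,6}

open subsets of A: {}, {2,3,4,5}; so int(A) = {2,3,4,5}
closure: X∖int(X∖A) = X∖{} = {2,3,4,0,1,6,5}
∂A = {2,3,4,0,1,6,5} minus {2,3,4,5} = {0,1,6}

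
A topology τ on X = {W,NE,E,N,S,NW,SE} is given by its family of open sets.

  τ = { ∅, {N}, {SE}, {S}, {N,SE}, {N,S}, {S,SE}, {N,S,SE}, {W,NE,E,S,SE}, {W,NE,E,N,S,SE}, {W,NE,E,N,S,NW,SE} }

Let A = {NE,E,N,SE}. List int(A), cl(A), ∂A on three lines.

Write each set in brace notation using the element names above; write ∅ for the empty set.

int(A) = {N,SE}
cl(A)  = {W,NE,E,N,NW,SE}
∂A     = {W,NE,E,NW}

interior: largest open inside A is {N,SE} (from ∅, {N}, {SE}, {N,SE})
cl via duality: int({W,S,NW}) = {S}, so X∖{S} = {W,NE,E,N,NW,SE}
cl∖int = {W,NE,E,NW}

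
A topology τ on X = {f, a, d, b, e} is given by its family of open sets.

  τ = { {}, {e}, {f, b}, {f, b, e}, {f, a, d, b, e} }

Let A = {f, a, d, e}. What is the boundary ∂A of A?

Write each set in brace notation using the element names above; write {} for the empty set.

interior: largest open inside A is {e} (from {}, {e})
cl via duality: int({b}) = {}, so X∖{} = {f, a, d, b, e}
cl∖int = {f, a, d, b}

{f, a, d, b}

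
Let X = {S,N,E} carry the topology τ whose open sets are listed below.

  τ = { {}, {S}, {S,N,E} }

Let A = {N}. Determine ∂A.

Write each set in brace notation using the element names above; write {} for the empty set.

{N,E}

open subsets of A: {}; so int(A) = {}
closure: X∖int(X∖A) = X∖{S} = {N,E}
∂A = {N,E} minus {} = {N,E}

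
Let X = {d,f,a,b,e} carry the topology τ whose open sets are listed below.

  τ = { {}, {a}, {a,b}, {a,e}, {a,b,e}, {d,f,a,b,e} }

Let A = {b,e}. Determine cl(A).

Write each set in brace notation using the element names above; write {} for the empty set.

complement {d,f,a}; its interior {a}; cl(A) = X∖{a} = {d,f,b,e}

{d,f,b,e}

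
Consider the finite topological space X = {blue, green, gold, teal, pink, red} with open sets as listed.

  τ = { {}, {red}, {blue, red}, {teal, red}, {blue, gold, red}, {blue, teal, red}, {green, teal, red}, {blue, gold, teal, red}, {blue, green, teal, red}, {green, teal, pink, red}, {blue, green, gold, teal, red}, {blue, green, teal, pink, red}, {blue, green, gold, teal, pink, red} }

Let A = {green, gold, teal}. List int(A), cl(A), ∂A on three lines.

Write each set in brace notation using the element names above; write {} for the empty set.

int(A) = {}
cl(A)  = {green, gold, teal, pink}
∂A     = {green, gold, teal, pink}

interior: largest open inside A is {} (from {})
cl via duality: int({blue, pink, red}) = {blue, red}, so X∖{blue, red} = {green, gold, teal, pink}
cl∖int = {green, gold, teal, pink}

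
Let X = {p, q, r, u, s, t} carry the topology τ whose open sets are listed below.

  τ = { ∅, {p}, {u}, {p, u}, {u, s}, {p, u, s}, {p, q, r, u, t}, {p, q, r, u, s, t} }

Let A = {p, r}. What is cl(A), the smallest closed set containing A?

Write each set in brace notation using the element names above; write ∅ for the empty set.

{p, q, r, t}

closure: X∖int(X∖A) = X∖{u, s} = {p, q, r, t}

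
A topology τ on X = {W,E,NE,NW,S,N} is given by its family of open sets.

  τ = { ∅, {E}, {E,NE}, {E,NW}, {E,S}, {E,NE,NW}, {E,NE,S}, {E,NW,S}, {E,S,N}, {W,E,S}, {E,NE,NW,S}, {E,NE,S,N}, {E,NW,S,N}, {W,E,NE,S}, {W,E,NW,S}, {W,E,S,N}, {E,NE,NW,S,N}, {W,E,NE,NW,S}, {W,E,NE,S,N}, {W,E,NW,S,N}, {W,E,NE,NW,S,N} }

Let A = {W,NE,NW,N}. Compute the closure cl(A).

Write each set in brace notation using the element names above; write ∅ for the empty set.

{W,NE,NW,N}

cl via duality: int({E,S}) = {E,S}, so X∖{E,S} = {W,NE,NW,N}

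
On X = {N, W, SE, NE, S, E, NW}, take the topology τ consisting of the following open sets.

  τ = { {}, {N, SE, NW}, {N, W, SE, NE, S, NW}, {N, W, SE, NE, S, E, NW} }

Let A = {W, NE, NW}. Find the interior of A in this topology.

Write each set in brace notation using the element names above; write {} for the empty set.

{}

open subsets of A: {}; so int(A) = {}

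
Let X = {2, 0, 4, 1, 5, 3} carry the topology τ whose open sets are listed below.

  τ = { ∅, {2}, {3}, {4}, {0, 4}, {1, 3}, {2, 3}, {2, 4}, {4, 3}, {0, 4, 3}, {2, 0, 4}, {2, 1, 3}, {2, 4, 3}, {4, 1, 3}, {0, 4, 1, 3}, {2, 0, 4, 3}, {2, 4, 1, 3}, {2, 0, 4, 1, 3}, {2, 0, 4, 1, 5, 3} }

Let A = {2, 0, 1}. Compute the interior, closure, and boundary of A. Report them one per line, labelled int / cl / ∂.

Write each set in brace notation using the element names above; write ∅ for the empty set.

opens ⊆ A: ∅, {2}; union → int = {2}
complement {4, 5, 3}; its interior {4, 3}; cl(A) = X∖{4, 3} = {2, 0, 1, 5}
boundary = {2, 0, 1, 5} ∖ {2} = {0, 1, 5}

int(A) = {2}
cl(A)  = {2, 0, 1, 5}
∂A     = {0, 1, 5}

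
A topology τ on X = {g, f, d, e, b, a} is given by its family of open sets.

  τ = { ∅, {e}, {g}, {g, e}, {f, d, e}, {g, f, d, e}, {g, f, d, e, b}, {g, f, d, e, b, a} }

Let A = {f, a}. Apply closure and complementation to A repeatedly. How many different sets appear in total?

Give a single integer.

6

X∖A={g, d, e, b}, int(X∖A)={g, e}, hence cl(A)={f, d, b, a}
Orbit (k=closure, c=complement):
  1. A     = {f, a}
  2. kA    = {f, d, b, a}
  3. cA    = {g, d, e, b}
  4. ckA   = {g, e}
  5. kcA   = {g, f, d, e, b, a}
  6. ckcA  = ∅
(closed under both — stop)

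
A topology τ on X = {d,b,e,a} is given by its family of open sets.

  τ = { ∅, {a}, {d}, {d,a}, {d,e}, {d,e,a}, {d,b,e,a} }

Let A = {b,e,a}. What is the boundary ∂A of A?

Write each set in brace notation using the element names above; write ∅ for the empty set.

{b,e}

U open, U⊆A: ∅, {a}. int(A) = ⋃ = {a}
X∖A={d}, int(X∖A)={d}, hence cl(A)={b,e,a}
∂A: remove int from cl → {b,e}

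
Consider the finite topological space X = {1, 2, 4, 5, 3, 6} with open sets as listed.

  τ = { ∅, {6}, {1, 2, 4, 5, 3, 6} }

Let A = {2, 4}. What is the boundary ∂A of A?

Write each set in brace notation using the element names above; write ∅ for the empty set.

U open, U⊆A: ∅. int(A) = ⋃ = ∅
X∖A={1, 5, 3, 6}, int(X∖A)={6}, hence cl(A)={1, 2, 4, 5, 3}
∂A: remove int from cl → {1, 2, 4, 5, 3}

{1, 2, 4, 5, 3}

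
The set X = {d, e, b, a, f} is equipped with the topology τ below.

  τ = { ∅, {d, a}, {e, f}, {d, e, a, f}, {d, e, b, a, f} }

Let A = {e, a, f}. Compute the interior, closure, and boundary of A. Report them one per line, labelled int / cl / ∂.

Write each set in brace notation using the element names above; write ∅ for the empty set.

int(A) = {e, f}
cl(A)  = {d, e, b, a, f}
∂A     = {d, b, a}

open subsets of A: ∅, {e, f}; so int(A) = {e, f}
closure: X∖int(X∖A) = X∖∅ = {d, e, b, a, f}
∂A = {d, e, b, a, f} minus {e, f} = {d, b, a}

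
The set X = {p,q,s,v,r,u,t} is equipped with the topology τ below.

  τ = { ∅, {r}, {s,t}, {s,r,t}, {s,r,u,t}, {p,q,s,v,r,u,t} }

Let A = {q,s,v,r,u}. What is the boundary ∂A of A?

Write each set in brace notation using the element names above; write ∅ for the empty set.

opens ⊆ A: ∅, {r}; union → int = {r}
complement {p,t}; its interior ∅; cl(A) = X∖∅ = {p,q,s,v,r,u,t}
boundary = {p,q,s,v,r,u,t} ∖ {r} = {p,q,s,v,u,t}

{p,q,s,v,u,t}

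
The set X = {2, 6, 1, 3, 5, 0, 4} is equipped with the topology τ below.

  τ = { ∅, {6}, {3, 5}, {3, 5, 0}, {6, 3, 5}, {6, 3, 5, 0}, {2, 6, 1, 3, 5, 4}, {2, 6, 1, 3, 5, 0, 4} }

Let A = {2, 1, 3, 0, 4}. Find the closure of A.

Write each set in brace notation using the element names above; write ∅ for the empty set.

X∖A={6, 5}, int(X∖A)={6}, hence cl(A)={2, 1, 3, 5, 0, 4}

{2, 1, 3, 5, 0, 4}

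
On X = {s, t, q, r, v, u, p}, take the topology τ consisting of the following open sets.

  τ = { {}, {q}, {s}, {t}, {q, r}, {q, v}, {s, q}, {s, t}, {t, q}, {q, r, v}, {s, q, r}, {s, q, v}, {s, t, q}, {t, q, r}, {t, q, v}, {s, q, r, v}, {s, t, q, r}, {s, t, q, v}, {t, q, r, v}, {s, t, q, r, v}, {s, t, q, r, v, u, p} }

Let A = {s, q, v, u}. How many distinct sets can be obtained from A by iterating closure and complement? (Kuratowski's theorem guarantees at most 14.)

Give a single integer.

X∖A={t, r, p}, int(X∖A)={t}, hence cl(A)={s, q, r, v, u, p}
Orbit (k=closure, c=complement):
  1. A     = {s, q, v, u}
  2. kA    = {s, q, r, v, u, p}
  3. cA    = {t, r, p}
  4. ckA   = {t}
  5. kcA   = {t, r, u, p}
  6. kckA  = {t, u, p}
  7. ckcA  = {s, q, v}
  8. ckckA = {s, q, r, v}
(closed under both — stop)

8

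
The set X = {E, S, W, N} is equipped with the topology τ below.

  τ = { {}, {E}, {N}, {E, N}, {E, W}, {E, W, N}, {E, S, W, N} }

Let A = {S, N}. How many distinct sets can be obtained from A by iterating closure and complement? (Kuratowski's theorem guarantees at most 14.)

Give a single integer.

closure: X∖int(X∖A) = X∖{E, W} = {S, N}
Let k=closure and c=complement:
  1. A     = {S, N}
  2. cA    = {E, W}
  3. kcA   = {E, S, W}
  4. ckcA  = {N}
— saturated at 4

4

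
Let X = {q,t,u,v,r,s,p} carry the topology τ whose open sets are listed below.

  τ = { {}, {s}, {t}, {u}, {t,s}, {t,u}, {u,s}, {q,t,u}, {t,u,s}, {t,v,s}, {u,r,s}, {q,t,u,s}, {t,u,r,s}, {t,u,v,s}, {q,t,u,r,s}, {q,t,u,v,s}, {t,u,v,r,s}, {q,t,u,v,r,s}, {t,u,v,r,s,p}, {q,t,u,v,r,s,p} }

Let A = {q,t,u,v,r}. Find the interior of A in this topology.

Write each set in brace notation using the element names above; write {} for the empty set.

{q,t,u}

opens ⊆ A: {}, {t}, {u}, {t,u}, {q,t,u}; union → int = {q,t,u}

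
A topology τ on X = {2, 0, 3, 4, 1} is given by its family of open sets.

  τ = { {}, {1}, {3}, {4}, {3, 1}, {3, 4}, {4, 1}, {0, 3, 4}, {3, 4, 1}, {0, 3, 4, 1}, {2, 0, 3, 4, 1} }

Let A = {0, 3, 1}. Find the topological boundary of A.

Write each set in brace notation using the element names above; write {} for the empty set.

{2, 0}

open subsets of A: {}, {3}, {1}, {3, 1}; so int(A) = {3, 1}
closure: X∖int(X∖A) = X∖{4} = {2, 0, 3, 1}
∂A = {2, 0, 3, 1} minus {3, 1} = {2, 0}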